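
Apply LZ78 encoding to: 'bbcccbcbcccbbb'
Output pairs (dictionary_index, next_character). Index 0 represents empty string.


LZ78 encoding steps:
Dictionary: {0: ''}
Step 1: w='' (idx 0), next='b' -> output (0, 'b'), add 'b' as idx 1
Step 2: w='b' (idx 1), next='c' -> output (1, 'c'), add 'bc' as idx 2
Step 3: w='' (idx 0), next='c' -> output (0, 'c'), add 'c' as idx 3
Step 4: w='c' (idx 3), next='b' -> output (3, 'b'), add 'cb' as idx 4
Step 5: w='cb' (idx 4), next='c' -> output (4, 'c'), add 'cbc' as idx 5
Step 6: w='c' (idx 3), next='c' -> output (3, 'c'), add 'cc' as idx 6
Step 7: w='b' (idx 1), next='b' -> output (1, 'b'), add 'bb' as idx 7
Step 8: w='b' (idx 1), end of input -> output (1, '')


Encoded: [(0, 'b'), (1, 'c'), (0, 'c'), (3, 'b'), (4, 'c'), (3, 'c'), (1, 'b'), (1, '')]


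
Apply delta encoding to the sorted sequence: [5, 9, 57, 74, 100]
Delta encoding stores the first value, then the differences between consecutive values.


First value: 5
Deltas:
  9 - 5 = 4
  57 - 9 = 48
  74 - 57 = 17
  100 - 74 = 26


Delta encoded: [5, 4, 48, 17, 26]


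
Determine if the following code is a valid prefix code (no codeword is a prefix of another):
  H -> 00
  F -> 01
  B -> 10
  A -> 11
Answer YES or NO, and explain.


Checking each pair (does one codeword prefix another?):
  H='00' vs F='01': no prefix
  H='00' vs B='10': no prefix
  H='00' vs A='11': no prefix
  F='01' vs H='00': no prefix
  F='01' vs B='10': no prefix
  F='01' vs A='11': no prefix
  B='10' vs H='00': no prefix
  B='10' vs F='01': no prefix
  B='10' vs A='11': no prefix
  A='11' vs H='00': no prefix
  A='11' vs F='01': no prefix
  A='11' vs B='10': no prefix
No violation found over all pairs.

YES -- this is a valid prefix code. No codeword is a prefix of any other codeword.


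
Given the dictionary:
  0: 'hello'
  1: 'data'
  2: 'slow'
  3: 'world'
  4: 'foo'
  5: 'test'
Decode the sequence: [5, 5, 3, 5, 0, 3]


Look up each index in the dictionary:
  5 -> 'test'
  5 -> 'test'
  3 -> 'world'
  5 -> 'test'
  0 -> 'hello'
  3 -> 'world'

Decoded: "test test world test hello world"


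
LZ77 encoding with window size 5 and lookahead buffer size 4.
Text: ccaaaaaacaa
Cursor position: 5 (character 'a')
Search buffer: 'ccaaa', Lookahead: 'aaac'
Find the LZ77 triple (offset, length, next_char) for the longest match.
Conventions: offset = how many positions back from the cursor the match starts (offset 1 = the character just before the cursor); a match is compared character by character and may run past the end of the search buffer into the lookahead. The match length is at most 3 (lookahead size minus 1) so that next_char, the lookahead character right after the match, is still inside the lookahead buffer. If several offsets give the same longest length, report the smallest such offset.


Try each offset into the search buffer:
  offset=1 (pos 4, char 'a'): match length 3
  offset=2 (pos 3, char 'a'): match length 3
  offset=3 (pos 2, char 'a'): match length 3
  offset=4 (pos 1, char 'c'): match length 0
  offset=5 (pos 0, char 'c'): match length 0
Longest match has length 3, found at offsets 1, 2, 3; take the smallest, offset 1.
next_char = character at position 5 + 3 = 8 -> 'c'

Best match: offset=1, length=3 (matching 'aaa' starting at position 4)
LZ77 triple: (1, 3, 'c')


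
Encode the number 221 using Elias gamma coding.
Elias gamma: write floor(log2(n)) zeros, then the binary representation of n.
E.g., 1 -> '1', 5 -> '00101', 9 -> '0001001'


num_bits = floor(log2(221)) + 1 = 8
leading_zeros = num_bits - 1 = 7
binary(221) = 11011101

Elias gamma(221) = '0000000' + '11011101' = 000000011011101 (15 bits)


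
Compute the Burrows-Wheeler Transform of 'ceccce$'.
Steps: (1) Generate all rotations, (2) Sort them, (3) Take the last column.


Rotations (sorted):
  0: $ceccce -> last char: e
  1: ccce$ce -> last char: e
  2: cce$cec -> last char: c
  3: ce$cecc -> last char: c
  4: ceccce$ -> last char: $
  5: e$ceccc -> last char: c
  6: eccce$c -> last char: c


BWT = eecc$cc


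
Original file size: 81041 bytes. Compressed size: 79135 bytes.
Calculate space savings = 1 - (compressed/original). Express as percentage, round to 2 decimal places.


ratio = compressed/original = 79135/81041 = 0.976481
savings = 1 - ratio = 1 - 0.976481 = 0.023519
as a percentage: 0.023519 * 100 = 2.35%

Space savings = 1 - 79135/81041 = 2.35%


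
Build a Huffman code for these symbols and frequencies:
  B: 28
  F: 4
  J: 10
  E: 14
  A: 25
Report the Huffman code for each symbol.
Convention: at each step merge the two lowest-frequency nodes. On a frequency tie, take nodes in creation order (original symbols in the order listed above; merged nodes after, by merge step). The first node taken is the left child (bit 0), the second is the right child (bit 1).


Huffman tree construction:
Step 1: Merge F(4) + J(10) = 14
Step 2: Merge E(14) + (F+J)(14) = 28
Step 3: Merge A(25) + B(28) = 53
Step 4: Merge (E+(F+J))(28) + (A+B)(53) = 81
Read each symbol's code off the tree from the root (left child = 0, right child = 1).

Codes:
  B: 11 (length 2)
  F: 010 (length 3)
  J: 011 (length 3)
  E: 00 (length 2)
  A: 10 (length 2)
Average code length: 176/81 = 2.1728 bits/symbol


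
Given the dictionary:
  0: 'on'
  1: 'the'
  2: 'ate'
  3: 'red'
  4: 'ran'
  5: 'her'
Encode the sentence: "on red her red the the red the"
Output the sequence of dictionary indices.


Look up each word in the dictionary:
  'on' -> 0
  'red' -> 3
  'her' -> 5
  'red' -> 3
  'the' -> 1
  'the' -> 1
  'red' -> 3
  'the' -> 1

Encoded: [0, 3, 5, 3, 1, 1, 3, 1]


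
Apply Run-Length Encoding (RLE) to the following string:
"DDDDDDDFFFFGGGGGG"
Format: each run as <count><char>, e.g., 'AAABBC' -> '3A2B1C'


Scanning runs left to right:
  i=0: run of 'D' x 7 -> '7D'
  i=7: run of 'F' x 4 -> '4F'
  i=11: run of 'G' x 6 -> '6G'

RLE = 7D4F6G


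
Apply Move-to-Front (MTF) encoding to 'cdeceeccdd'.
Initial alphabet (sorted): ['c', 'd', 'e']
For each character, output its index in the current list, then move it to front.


MTF encoding:
'c': index 0 in ['c', 'd', 'e'] -> ['c', 'd', 'e']
'd': index 1 in ['c', 'd', 'e'] -> ['d', 'c', 'e']
'e': index 2 in ['d', 'c', 'e'] -> ['e', 'd', 'c']
'c': index 2 in ['e', 'd', 'c'] -> ['c', 'e', 'd']
'e': index 1 in ['c', 'e', 'd'] -> ['e', 'c', 'd']
'e': index 0 in ['e', 'c', 'd'] -> ['e', 'c', 'd']
'c': index 1 in ['e', 'c', 'd'] -> ['c', 'e', 'd']
'c': index 0 in ['c', 'e', 'd'] -> ['c', 'e', 'd']
'd': index 2 in ['c', 'e', 'd'] -> ['d', 'c', 'e']
'd': index 0 in ['d', 'c', 'e'] -> ['d', 'c', 'e']


Output: [0, 1, 2, 2, 1, 0, 1, 0, 2, 0]


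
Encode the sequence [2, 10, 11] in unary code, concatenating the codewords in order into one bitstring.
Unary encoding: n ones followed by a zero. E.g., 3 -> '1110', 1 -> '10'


Encode each number as n ones followed by a terminating 0:
  2 -> 110 (3 bits)
  10 -> 11111111110 (11 bits)
  11 -> 111111111110 (12 bits)
Total length = 3 + 11 + 12 = 26 bits.

Unary([2, 10, 11]) = 11011111111110111111111110 (26 bits)


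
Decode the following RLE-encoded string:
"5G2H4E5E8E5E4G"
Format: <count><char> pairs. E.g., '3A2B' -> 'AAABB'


Expanding each <count><char> pair:
  5G -> 'GGGGG'
  2H -> 'HH'
  4E -> 'EEEE'
  5E -> 'EEEEE'
  8E -> 'EEEEEEEE'
  5E -> 'EEEEE'
  4G -> 'GGGG'

Decoded = GGGGGHHEEEEEEEEEEEEEEEEEEEEEEGGGG


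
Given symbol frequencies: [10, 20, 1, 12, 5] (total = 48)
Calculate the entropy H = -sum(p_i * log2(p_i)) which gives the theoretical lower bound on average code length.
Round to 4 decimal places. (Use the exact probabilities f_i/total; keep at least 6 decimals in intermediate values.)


Per-symbol terms -p_i * log2(p_i) with p_i = f_i/48:
  p = 10/48 = 0.208333: log2(p) = -2.263034, -p*log2(p) = 0.471466
  p = 20/48 = 0.416667: log2(p) = -1.263034, -p*log2(p) = 0.526264
  p = 1/48 = 0.020833: log2(p) = -5.584963, -p*log2(p) = 0.116353
  p = 12/48 = 0.250000: log2(p) = -2.000000, -p*log2(p) = 0.500000
  p = 5/48 = 0.104167: log2(p) = -3.263034, -p*log2(p) = 0.339899
H = 0.471466 + 0.526264 + 0.116353 + 0.500000 + 0.339899 = 1.953982

H = 1.954 bits/symbol


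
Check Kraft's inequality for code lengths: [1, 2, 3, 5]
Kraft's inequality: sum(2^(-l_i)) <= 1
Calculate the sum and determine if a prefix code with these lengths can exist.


Sum = 2^(-1) + 2^(-2) + 2^(-3) + 2^(-5)
    = 0.5 + 0.25 + 0.125 + 0.03125
    = 29/32 = 0.90625
Since 0.90625 <= 1, Kraft's inequality IS satisfied.
A prefix code with these lengths CAN exist.

Kraft sum = 0.90625. Satisfied.


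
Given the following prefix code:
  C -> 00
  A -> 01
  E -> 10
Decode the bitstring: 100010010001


Decoding step by step:
Bits 10 -> E
Bits 00 -> C
Bits 10 -> E
Bits 01 -> A
Bits 00 -> C
Bits 01 -> A


Decoded message: ECEACA


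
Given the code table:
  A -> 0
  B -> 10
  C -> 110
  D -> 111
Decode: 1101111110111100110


Decoding:
110 -> C
111 -> D
111 -> D
0 -> A
111 -> D
10 -> B
0 -> A
110 -> C


Result: CDDADBAC


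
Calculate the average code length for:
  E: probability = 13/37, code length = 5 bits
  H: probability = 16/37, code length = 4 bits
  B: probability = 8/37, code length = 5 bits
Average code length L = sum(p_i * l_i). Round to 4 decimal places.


Weighted contributions p_i * l_i:
  E: (13/37) * 5 = 65/37
  H: (16/37) * 4 = 64/37
  B: (8/37) * 5 = 40/37
Sum = (65 + 64 + 40)/37 = 169/37

L = 169/37 = 4.5676 bits/symbol


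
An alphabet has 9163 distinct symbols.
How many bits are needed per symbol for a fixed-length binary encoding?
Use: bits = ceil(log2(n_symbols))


log2(9163) = 13.1616
Bracket: 2^13 = 8192 < 9163 <= 2^14 = 16384
So ceil(log2(9163)) = 14

bits = ceil(log2(9163)) = ceil(13.1616) = 14 bits


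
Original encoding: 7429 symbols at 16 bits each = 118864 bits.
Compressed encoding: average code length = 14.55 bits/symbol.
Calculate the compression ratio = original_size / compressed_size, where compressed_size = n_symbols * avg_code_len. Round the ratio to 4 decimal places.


original_size = n_symbols * orig_bits = 7429 * 16 = 118864 bits
compressed_size = n_symbols * avg_code_len = 7429 * 14.55 = 108091.95 bits
ratio = original_size / compressed_size = 118864 / 108091.95 = 1.0997

Compression ratio = 1.0997


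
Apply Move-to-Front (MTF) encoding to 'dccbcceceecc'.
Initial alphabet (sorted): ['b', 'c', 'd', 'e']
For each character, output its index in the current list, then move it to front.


MTF encoding:
'd': index 2 in ['b', 'c', 'd', 'e'] -> ['d', 'b', 'c', 'e']
'c': index 2 in ['d', 'b', 'c', 'e'] -> ['c', 'd', 'b', 'e']
'c': index 0 in ['c', 'd', 'b', 'e'] -> ['c', 'd', 'b', 'e']
'b': index 2 in ['c', 'd', 'b', 'e'] -> ['b', 'c', 'd', 'e']
'c': index 1 in ['b', 'c', 'd', 'e'] -> ['c', 'b', 'd', 'e']
'c': index 0 in ['c', 'b', 'd', 'e'] -> ['c', 'b', 'd', 'e']
'e': index 3 in ['c', 'b', 'd', 'e'] -> ['e', 'c', 'b', 'd']
'c': index 1 in ['e', 'c', 'b', 'd'] -> ['c', 'e', 'b', 'd']
'e': index 1 in ['c', 'e', 'b', 'd'] -> ['e', 'c', 'b', 'd']
'e': index 0 in ['e', 'c', 'b', 'd'] -> ['e', 'c', 'b', 'd']
'c': index 1 in ['e', 'c', 'b', 'd'] -> ['c', 'e', 'b', 'd']
'c': index 0 in ['c', 'e', 'b', 'd'] -> ['c', 'e', 'b', 'd']


Output: [2, 2, 0, 2, 1, 0, 3, 1, 1, 0, 1, 0]


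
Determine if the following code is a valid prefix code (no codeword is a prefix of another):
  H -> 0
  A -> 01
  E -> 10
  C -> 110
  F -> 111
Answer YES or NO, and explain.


Checking each pair (does one codeword prefix another?):
  H='0' vs A='01': prefix -- VIOLATION

NO -- this is NOT a valid prefix code. H (0) is a prefix of A (01).


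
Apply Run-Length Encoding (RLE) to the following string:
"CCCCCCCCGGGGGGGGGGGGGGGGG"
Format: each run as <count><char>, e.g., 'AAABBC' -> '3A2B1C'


Scanning runs left to right:
  i=0: run of 'C' x 8 -> '8C'
  i=8: run of 'G' x 17 -> '17G'

RLE = 8C17G


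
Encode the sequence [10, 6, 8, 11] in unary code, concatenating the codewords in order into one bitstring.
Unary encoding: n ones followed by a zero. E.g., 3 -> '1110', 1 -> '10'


Encode each number as n ones followed by a terminating 0:
  10 -> 11111111110 (11 bits)
  6 -> 1111110 (7 bits)
  8 -> 111111110 (9 bits)
  11 -> 111111111110 (12 bits)
Total length = 11 + 7 + 9 + 12 = 39 bits.

Unary([10, 6, 8, 11]) = 111111111101111110111111110111111111110 (39 bits)


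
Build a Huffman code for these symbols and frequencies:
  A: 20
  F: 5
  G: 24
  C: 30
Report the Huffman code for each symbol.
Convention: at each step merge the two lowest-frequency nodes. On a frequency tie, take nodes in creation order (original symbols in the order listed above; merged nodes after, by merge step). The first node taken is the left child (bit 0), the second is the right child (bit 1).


Huffman tree construction:
Step 1: Merge F(5) + A(20) = 25
Step 2: Merge G(24) + (F+A)(25) = 49
Step 3: Merge C(30) + (G+(F+A))(49) = 79
Read each symbol's code off the tree from the root (left child = 0, right child = 1).

Codes:
  A: 111 (length 3)
  F: 110 (length 3)
  G: 10 (length 2)
  C: 0 (length 1)
Average code length: 153/79 = 1.9367 bits/symbol


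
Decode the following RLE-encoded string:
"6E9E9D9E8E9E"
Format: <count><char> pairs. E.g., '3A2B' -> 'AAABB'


Expanding each <count><char> pair:
  6E -> 'EEEEEE'
  9E -> 'EEEEEEEEE'
  9D -> 'DDDDDDDDD'
  9E -> 'EEEEEEEEE'
  8E -> 'EEEEEEEE'
  9E -> 'EEEEEEEEE'

Decoded = EEEEEEEEEEEEEEEDDDDDDDDDEEEEEEEEEEEEEEEEEEEEEEEEEE


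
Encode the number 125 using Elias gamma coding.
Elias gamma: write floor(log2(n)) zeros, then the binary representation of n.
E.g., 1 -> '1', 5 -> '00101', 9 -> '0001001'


num_bits = floor(log2(125)) + 1 = 7
leading_zeros = num_bits - 1 = 6
binary(125) = 1111101

Elias gamma(125) = '000000' + '1111101' = 0000001111101 (13 bits)


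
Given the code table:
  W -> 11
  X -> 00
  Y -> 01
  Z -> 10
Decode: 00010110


Decoding:
00 -> X
01 -> Y
01 -> Y
10 -> Z


Result: XYYZ


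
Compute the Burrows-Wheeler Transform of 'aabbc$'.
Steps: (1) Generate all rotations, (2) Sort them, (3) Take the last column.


Rotations (sorted):
  0: $aabbc -> last char: c
  1: aabbc$ -> last char: $
  2: abbc$a -> last char: a
  3: bbc$aa -> last char: a
  4: bc$aab -> last char: b
  5: c$aabb -> last char: b


BWT = c$aabb


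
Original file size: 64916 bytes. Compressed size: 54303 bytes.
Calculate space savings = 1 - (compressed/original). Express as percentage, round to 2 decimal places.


ratio = compressed/original = 54303/64916 = 0.836512
savings = 1 - ratio = 1 - 0.836512 = 0.163488
as a percentage: 0.163488 * 100 = 16.35%

Space savings = 1 - 54303/64916 = 16.35%


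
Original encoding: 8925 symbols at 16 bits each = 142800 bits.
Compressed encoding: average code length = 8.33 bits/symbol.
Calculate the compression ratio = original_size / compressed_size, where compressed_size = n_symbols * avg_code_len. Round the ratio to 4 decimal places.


original_size = n_symbols * orig_bits = 8925 * 16 = 142800 bits
compressed_size = n_symbols * avg_code_len = 8925 * 8.33 = 74345.25 bits
ratio = original_size / compressed_size = 142800 / 74345.25 = 1.9208

Compression ratio = 1.9208


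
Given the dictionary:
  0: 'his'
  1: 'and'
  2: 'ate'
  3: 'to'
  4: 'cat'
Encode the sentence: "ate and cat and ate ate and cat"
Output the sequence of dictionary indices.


Look up each word in the dictionary:
  'ate' -> 2
  'and' -> 1
  'cat' -> 4
  'and' -> 1
  'ate' -> 2
  'ate' -> 2
  'and' -> 1
  'cat' -> 4

Encoded: [2, 1, 4, 1, 2, 2, 1, 4]


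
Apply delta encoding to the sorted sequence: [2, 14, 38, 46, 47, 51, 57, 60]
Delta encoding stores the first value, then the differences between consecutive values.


First value: 2
Deltas:
  14 - 2 = 12
  38 - 14 = 24
  46 - 38 = 8
  47 - 46 = 1
  51 - 47 = 4
  57 - 51 = 6
  60 - 57 = 3


Delta encoded: [2, 12, 24, 8, 1, 4, 6, 3]


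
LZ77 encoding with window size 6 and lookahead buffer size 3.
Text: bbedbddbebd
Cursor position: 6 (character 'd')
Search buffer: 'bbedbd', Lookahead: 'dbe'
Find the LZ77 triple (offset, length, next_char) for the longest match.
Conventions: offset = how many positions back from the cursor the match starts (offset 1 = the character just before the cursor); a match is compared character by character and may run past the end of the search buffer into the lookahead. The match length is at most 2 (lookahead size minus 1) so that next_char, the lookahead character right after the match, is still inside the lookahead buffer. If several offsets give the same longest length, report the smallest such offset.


Try each offset into the search buffer:
  offset=1 (pos 5, char 'd'): match length 1
  offset=2 (pos 4, char 'b'): match length 0
  offset=3 (pos 3, char 'd'): match length 2
  offset=4 (pos 2, char 'e'): match length 0
  offset=5 (pos 1, char 'b'): match length 0
  offset=6 (pos 0, char 'b'): match length 0
Longest match has length 2 at offset 3.
next_char = character at position 6 + 2 = 8 -> 'e'

Best match: offset=3, length=2 (matching 'db' starting at position 3)
LZ77 triple: (3, 2, 'e')


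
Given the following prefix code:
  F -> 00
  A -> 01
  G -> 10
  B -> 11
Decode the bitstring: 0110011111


Decoding step by step:
Bits 01 -> A
Bits 10 -> G
Bits 01 -> A
Bits 11 -> B
Bits 11 -> B


Decoded message: AGABB


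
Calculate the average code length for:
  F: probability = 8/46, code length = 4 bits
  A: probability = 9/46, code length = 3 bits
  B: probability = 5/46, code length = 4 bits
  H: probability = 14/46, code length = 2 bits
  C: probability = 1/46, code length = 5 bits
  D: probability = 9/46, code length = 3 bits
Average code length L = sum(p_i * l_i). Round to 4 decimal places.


Weighted contributions p_i * l_i:
  F: (8/46) * 4 = 32/46
  A: (9/46) * 3 = 27/46
  B: (5/46) * 4 = 20/46
  H: (14/46) * 2 = 28/46
  C: (1/46) * 5 = 5/46
  D: (9/46) * 3 = 27/46
Sum = (32 + 27 + 20 + 28 + 5 + 27)/46 = 139/46

L = 139/46 = 3.0217 bits/symbol


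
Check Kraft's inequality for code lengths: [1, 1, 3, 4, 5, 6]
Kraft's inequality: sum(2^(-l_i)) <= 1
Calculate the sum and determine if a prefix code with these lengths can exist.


Sum = 2^(-1) + 2^(-1) + 2^(-3) + 2^(-4) + 2^(-5) + 2^(-6)
    = 0.5 + 0.5 + 0.125 + 0.0625 + 0.03125 + 0.015625
    = 79/64 = 1.234375
Since 1.234375 > 1, Kraft's inequality is NOT satisfied.
A prefix code with these lengths CANNOT exist.

Kraft sum = 1.234375. Not satisfied.


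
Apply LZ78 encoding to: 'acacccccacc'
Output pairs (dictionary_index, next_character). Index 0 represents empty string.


LZ78 encoding steps:
Dictionary: {0: ''}
Step 1: w='' (idx 0), next='a' -> output (0, 'a'), add 'a' as idx 1
Step 2: w='' (idx 0), next='c' -> output (0, 'c'), add 'c' as idx 2
Step 3: w='a' (idx 1), next='c' -> output (1, 'c'), add 'ac' as idx 3
Step 4: w='c' (idx 2), next='c' -> output (2, 'c'), add 'cc' as idx 4
Step 5: w='cc' (idx 4), next='a' -> output (4, 'a'), add 'cca' as idx 5
Step 6: w='cc' (idx 4), end of input -> output (4, '')


Encoded: [(0, 'a'), (0, 'c'), (1, 'c'), (2, 'c'), (4, 'a'), (4, '')]


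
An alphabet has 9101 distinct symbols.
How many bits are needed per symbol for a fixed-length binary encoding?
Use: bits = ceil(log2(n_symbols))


log2(9101) = 13.1518
Bracket: 2^13 = 8192 < 9101 <= 2^14 = 16384
So ceil(log2(9101)) = 14

bits = ceil(log2(9101)) = ceil(13.1518) = 14 bits


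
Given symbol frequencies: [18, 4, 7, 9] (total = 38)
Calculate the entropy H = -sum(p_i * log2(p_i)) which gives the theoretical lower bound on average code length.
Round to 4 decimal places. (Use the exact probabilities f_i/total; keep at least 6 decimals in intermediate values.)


Per-symbol terms -p_i * log2(p_i) with p_i = f_i/38:
  p = 18/38 = 0.473684: log2(p) = -1.078003, -p*log2(p) = 0.510633
  p = 4/38 = 0.105263: log2(p) = -3.247928, -p*log2(p) = 0.341887
  p = 7/38 = 0.184211: log2(p) = -2.440573, -p*log2(p) = 0.449579
  p = 9/38 = 0.236842: log2(p) = -2.078003, -p*log2(p) = 0.492158
H = 0.510633 + 0.341887 + 0.449579 + 0.492158 = 1.794257

H = 1.7943 bits/symbol


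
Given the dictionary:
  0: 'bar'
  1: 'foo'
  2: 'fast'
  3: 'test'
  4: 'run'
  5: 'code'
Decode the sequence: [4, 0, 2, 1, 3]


Look up each index in the dictionary:
  4 -> 'run'
  0 -> 'bar'
  2 -> 'fast'
  1 -> 'foo'
  3 -> 'test'

Decoded: "run bar fast foo test"


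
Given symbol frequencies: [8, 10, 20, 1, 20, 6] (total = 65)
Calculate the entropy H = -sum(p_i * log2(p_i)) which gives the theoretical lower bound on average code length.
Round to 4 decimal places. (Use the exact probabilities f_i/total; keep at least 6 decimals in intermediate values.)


Per-symbol terms -p_i * log2(p_i) with p_i = f_i/65:
  p = 8/65 = 0.123077: log2(p) = -3.022368, -p*log2(p) = 0.371984
  p = 10/65 = 0.153846: log2(p) = -2.700440, -p*log2(p) = 0.415452
  p = 20/65 = 0.307692: log2(p) = -1.700440, -p*log2(p) = 0.523212
  p = 1/65 = 0.015385: log2(p) = -6.022368, -p*log2(p) = 0.092652
  p = 20/65 = 0.307692: log2(p) = -1.700440, -p*log2(p) = 0.523212
  p = 6/65 = 0.092308: log2(p) = -3.437405, -p*log2(p) = 0.317299
H = 0.371984 + 0.415452 + 0.523212 + 0.092652 + 0.523212 + 0.317299 = 2.243811

H = 2.2438 bits/symbol


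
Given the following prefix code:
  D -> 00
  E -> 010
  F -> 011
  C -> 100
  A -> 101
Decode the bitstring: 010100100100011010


Decoding step by step:
Bits 010 -> E
Bits 100 -> C
Bits 100 -> C
Bits 100 -> C
Bits 011 -> F
Bits 010 -> E


Decoded message: ECCCFE


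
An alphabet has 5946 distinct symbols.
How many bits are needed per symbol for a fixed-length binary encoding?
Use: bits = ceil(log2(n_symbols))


log2(5946) = 12.5377
Bracket: 2^12 = 4096 < 5946 <= 2^13 = 8192
So ceil(log2(5946)) = 13

bits = ceil(log2(5946)) = ceil(12.5377) = 13 bits


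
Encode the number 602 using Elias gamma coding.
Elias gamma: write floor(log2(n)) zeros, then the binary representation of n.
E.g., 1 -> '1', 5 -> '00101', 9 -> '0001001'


num_bits = floor(log2(602)) + 1 = 10
leading_zeros = num_bits - 1 = 9
binary(602) = 1001011010

Elias gamma(602) = '000000000' + '1001011010' = 0000000001001011010 (19 bits)


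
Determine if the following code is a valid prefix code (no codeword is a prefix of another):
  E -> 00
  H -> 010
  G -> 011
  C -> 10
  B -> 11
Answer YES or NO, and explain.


Checking each pair (does one codeword prefix another?):
  E='00' vs H='010': no prefix
  E='00' vs G='011': no prefix
  E='00' vs C='10': no prefix
  E='00' vs B='11': no prefix
  H='010' vs E='00': no prefix
  H='010' vs G='011': no prefix
  H='010' vs C='10': no prefix
  H='010' vs B='11': no prefix
  G='011' vs E='00': no prefix
  G='011' vs H='010': no prefix
  G='011' vs C='10': no prefix
  G='011' vs B='11': no prefix
  C='10' vs E='00': no prefix
  C='10' vs H='010': no prefix
  C='10' vs G='011': no prefix
  C='10' vs B='11': no prefix
  B='11' vs E='00': no prefix
  B='11' vs H='010': no prefix
  B='11' vs G='011': no prefix
  B='11' vs C='10': no prefix
No violation found over all pairs.

YES -- this is a valid prefix code. No codeword is a prefix of any other codeword.


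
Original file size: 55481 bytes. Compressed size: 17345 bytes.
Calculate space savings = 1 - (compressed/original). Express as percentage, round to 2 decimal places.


ratio = compressed/original = 17345/55481 = 0.31263
savings = 1 - ratio = 1 - 0.31263 = 0.68737
as a percentage: 0.68737 * 100 = 68.74%

Space savings = 1 - 17345/55481 = 68.74%


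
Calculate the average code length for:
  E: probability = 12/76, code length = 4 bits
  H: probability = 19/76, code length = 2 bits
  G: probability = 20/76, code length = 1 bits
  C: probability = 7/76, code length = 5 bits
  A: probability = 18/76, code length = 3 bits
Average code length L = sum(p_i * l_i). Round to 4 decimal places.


Weighted contributions p_i * l_i:
  E: (12/76) * 4 = 48/76
  H: (19/76) * 2 = 38/76
  G: (20/76) * 1 = 20/76
  C: (7/76) * 5 = 35/76
  A: (18/76) * 3 = 54/76
Sum = (48 + 38 + 20 + 35 + 54)/76 = 195/76

L = 195/76 = 2.5658 bits/symbol


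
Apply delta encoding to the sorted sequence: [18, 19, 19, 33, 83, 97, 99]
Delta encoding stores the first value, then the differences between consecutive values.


First value: 18
Deltas:
  19 - 18 = 1
  19 - 19 = 0
  33 - 19 = 14
  83 - 33 = 50
  97 - 83 = 14
  99 - 97 = 2


Delta encoded: [18, 1, 0, 14, 50, 14, 2]


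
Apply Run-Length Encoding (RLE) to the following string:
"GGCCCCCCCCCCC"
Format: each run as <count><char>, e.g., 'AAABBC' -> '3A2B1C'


Scanning runs left to right:
  i=0: run of 'G' x 2 -> '2G'
  i=2: run of 'C' x 11 -> '11C'

RLE = 2G11C


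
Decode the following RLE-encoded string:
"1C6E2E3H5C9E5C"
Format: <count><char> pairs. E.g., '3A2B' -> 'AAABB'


Expanding each <count><char> pair:
  1C -> 'C'
  6E -> 'EEEEEE'
  2E -> 'EE'
  3H -> 'HHH'
  5C -> 'CCCCC'
  9E -> 'EEEEEEEEE'
  5C -> 'CCCCC'

Decoded = CEEEEEEEEHHHCCCCCEEEEEEEEECCCCC


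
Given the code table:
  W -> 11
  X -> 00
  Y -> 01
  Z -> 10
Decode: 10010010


Decoding:
10 -> Z
01 -> Y
00 -> X
10 -> Z


Result: ZYXZ


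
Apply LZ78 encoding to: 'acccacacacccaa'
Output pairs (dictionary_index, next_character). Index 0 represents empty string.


LZ78 encoding steps:
Dictionary: {0: ''}
Step 1: w='' (idx 0), next='a' -> output (0, 'a'), add 'a' as idx 1
Step 2: w='' (idx 0), next='c' -> output (0, 'c'), add 'c' as idx 2
Step 3: w='c' (idx 2), next='c' -> output (2, 'c'), add 'cc' as idx 3
Step 4: w='a' (idx 1), next='c' -> output (1, 'c'), add 'ac' as idx 4
Step 5: w='ac' (idx 4), next='a' -> output (4, 'a'), add 'aca' as idx 5
Step 6: w='cc' (idx 3), next='c' -> output (3, 'c'), add 'ccc' as idx 6
Step 7: w='a' (idx 1), next='a' -> output (1, 'a'), add 'aa' as idx 7


Encoded: [(0, 'a'), (0, 'c'), (2, 'c'), (1, 'c'), (4, 'a'), (3, 'c'), (1, 'a')]


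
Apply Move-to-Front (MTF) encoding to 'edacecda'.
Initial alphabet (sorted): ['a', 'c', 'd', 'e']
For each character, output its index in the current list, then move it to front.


MTF encoding:
'e': index 3 in ['a', 'c', 'd', 'e'] -> ['e', 'a', 'c', 'd']
'd': index 3 in ['e', 'a', 'c', 'd'] -> ['d', 'e', 'a', 'c']
'a': index 2 in ['d', 'e', 'a', 'c'] -> ['a', 'd', 'e', 'c']
'c': index 3 in ['a', 'd', 'e', 'c'] -> ['c', 'a', 'd', 'e']
'e': index 3 in ['c', 'a', 'd', 'e'] -> ['e', 'c', 'a', 'd']
'c': index 1 in ['e', 'c', 'a', 'd'] -> ['c', 'e', 'a', 'd']
'd': index 3 in ['c', 'e', 'a', 'd'] -> ['d', 'c', 'e', 'a']
'a': index 3 in ['d', 'c', 'e', 'a'] -> ['a', 'd', 'c', 'e']


Output: [3, 3, 2, 3, 3, 1, 3, 3]


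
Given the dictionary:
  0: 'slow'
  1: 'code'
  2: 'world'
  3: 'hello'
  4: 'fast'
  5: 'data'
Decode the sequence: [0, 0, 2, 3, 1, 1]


Look up each index in the dictionary:
  0 -> 'slow'
  0 -> 'slow'
  2 -> 'world'
  3 -> 'hello'
  1 -> 'code'
  1 -> 'code'

Decoded: "slow slow world hello code code"


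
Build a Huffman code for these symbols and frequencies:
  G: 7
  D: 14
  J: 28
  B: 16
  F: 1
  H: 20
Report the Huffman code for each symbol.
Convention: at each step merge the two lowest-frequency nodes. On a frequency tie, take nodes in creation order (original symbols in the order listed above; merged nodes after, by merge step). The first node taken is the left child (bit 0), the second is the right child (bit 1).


Huffman tree construction:
Step 1: Merge F(1) + G(7) = 8
Step 2: Merge (F+G)(8) + D(14) = 22
Step 3: Merge B(16) + H(20) = 36
Step 4: Merge ((F+G)+D)(22) + J(28) = 50
Step 5: Merge (B+H)(36) + (((F+G)+D)+J)(50) = 86
Read each symbol's code off the tree from the root (left child = 0, right child = 1).

Codes:
  G: 1001 (length 4)
  D: 101 (length 3)
  J: 11 (length 2)
  B: 00 (length 2)
  F: 1000 (length 4)
  H: 01 (length 2)
Average code length: 202/86 = 2.3488 bits/symbol


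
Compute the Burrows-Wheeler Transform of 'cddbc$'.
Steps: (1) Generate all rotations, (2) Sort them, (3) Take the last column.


Rotations (sorted):
  0: $cddbc -> last char: c
  1: bc$cdd -> last char: d
  2: c$cddb -> last char: b
  3: cddbc$ -> last char: $
  4: dbc$cd -> last char: d
  5: ddbc$c -> last char: c


BWT = cdb$dc


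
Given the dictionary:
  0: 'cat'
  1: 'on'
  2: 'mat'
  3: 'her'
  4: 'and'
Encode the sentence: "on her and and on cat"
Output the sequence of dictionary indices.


Look up each word in the dictionary:
  'on' -> 1
  'her' -> 3
  'and' -> 4
  'and' -> 4
  'on' -> 1
  'cat' -> 0

Encoded: [1, 3, 4, 4, 1, 0]


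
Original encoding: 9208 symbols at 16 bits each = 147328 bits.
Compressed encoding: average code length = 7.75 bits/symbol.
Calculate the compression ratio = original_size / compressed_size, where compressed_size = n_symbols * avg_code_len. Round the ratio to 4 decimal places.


original_size = n_symbols * orig_bits = 9208 * 16 = 147328 bits
compressed_size = n_symbols * avg_code_len = 9208 * 7.75 = 71362.0 bits
ratio = original_size / compressed_size = 147328 / 71362.0 = 2.0645

Compression ratio = 2.0645


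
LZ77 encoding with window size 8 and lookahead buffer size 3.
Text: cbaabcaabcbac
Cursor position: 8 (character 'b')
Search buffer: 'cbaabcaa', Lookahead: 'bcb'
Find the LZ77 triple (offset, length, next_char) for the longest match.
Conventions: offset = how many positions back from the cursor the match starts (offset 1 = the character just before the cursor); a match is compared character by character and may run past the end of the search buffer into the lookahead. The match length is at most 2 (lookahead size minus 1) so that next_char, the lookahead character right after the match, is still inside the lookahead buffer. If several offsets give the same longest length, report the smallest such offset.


Try each offset into the search buffer:
  offset=1 (pos 7, char 'a'): match length 0
  offset=2 (pos 6, char 'a'): match length 0
  offset=3 (pos 5, char 'c'): match length 0
  offset=4 (pos 4, char 'b'): match length 2
  offset=5 (pos 3, char 'a'): match length 0
  offset=6 (pos 2, char 'a'): match length 0
  offset=7 (pos 1, char 'b'): match length 1
  offset=8 (pos 0, char 'c'): match length 0
Longest match has length 2 at offset 4.
next_char = character at position 8 + 2 = 10 -> 'b'

Best match: offset=4, length=2 (matching 'bc' starting at position 4)
LZ77 triple: (4, 2, 'b')


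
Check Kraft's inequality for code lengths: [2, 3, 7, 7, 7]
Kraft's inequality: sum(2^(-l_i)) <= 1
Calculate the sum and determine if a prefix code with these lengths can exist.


Sum = 2^(-2) + 2^(-3) + 2^(-7) + 2^(-7) + 2^(-7)
    = 0.25 + 0.125 + 0.0078125 + 0.0078125 + 0.0078125
    = 51/128 = 0.3984375
Since 0.3984375 <= 1, Kraft's inequality IS satisfied.
A prefix code with these lengths CAN exist.

Kraft sum = 0.3984375. Satisfied.


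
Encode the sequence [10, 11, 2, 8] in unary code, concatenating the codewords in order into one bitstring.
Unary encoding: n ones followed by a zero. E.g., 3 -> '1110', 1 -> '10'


Encode each number as n ones followed by a terminating 0:
  10 -> 11111111110 (11 bits)
  11 -> 111111111110 (12 bits)
  2 -> 110 (3 bits)
  8 -> 111111110 (9 bits)
Total length = 11 + 12 + 3 + 9 = 35 bits.

Unary([10, 11, 2, 8]) = 11111111110111111111110110111111110 (35 bits)


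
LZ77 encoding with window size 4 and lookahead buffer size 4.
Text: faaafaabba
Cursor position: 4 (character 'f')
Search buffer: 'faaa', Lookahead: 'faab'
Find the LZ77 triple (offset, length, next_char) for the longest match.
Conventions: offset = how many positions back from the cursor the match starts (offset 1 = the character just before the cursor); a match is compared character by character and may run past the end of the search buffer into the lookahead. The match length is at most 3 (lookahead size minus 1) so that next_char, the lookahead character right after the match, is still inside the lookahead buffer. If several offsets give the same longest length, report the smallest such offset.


Try each offset into the search buffer:
  offset=1 (pos 3, char 'a'): match length 0
  offset=2 (pos 2, char 'a'): match length 0
  offset=3 (pos 1, char 'a'): match length 0
  offset=4 (pos 0, char 'f'): match length 3
Longest match has length 3 at offset 4.
next_char = character at position 4 + 3 = 7 -> 'b'

Best match: offset=4, length=3 (matching 'faa' starting at position 0)
LZ77 triple: (4, 3, 'b')


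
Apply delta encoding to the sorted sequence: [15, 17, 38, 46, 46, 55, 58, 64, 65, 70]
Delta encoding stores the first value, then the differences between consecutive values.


First value: 15
Deltas:
  17 - 15 = 2
  38 - 17 = 21
  46 - 38 = 8
  46 - 46 = 0
  55 - 46 = 9
  58 - 55 = 3
  64 - 58 = 6
  65 - 64 = 1
  70 - 65 = 5


Delta encoded: [15, 2, 21, 8, 0, 9, 3, 6, 1, 5]


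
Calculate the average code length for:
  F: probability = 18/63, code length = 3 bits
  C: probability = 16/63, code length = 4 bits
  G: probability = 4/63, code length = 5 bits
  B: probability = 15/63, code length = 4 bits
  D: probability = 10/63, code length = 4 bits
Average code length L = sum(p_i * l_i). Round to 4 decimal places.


Weighted contributions p_i * l_i:
  F: (18/63) * 3 = 54/63
  C: (16/63) * 4 = 64/63
  G: (4/63) * 5 = 20/63
  B: (15/63) * 4 = 60/63
  D: (10/63) * 4 = 40/63
Sum = (54 + 64 + 20 + 60 + 40)/63 = 238/63

L = 238/63 = 3.7778 bits/symbol


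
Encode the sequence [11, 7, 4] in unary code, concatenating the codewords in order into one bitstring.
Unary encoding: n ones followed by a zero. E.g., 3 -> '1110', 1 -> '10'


Encode each number as n ones followed by a terminating 0:
  11 -> 111111111110 (12 bits)
  7 -> 11111110 (8 bits)
  4 -> 11110 (5 bits)
Total length = 12 + 8 + 5 = 25 bits.

Unary([11, 7, 4]) = 1111111111101111111011110 (25 bits)


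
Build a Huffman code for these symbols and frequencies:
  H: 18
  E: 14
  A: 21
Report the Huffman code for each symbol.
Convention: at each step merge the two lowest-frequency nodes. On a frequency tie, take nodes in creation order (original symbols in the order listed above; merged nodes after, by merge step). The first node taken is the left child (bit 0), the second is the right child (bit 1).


Huffman tree construction:
Step 1: Merge E(14) + H(18) = 32
Step 2: Merge A(21) + (E+H)(32) = 53
Read each symbol's code off the tree from the root (left child = 0, right child = 1).

Codes:
  H: 11 (length 2)
  E: 10 (length 2)
  A: 0 (length 1)
Average code length: 85/53 = 1.6038 bits/symbol


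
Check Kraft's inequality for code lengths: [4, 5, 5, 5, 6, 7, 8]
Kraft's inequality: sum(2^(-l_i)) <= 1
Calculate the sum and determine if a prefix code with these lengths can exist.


Sum = 2^(-4) + 2^(-5) + 2^(-5) + 2^(-5) + 2^(-6) + 2^(-7) + 2^(-8)
    = 0.0625 + 0.03125 + 0.03125 + 0.03125 + 0.015625 + 0.0078125 + 0.00390625
    = 47/256 = 0.18359375
Since 0.18359375 <= 1, Kraft's inequality IS satisfied.
A prefix code with these lengths CAN exist.

Kraft sum = 0.18359375. Satisfied.


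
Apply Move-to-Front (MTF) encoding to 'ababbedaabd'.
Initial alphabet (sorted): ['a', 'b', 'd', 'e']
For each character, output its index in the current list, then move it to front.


MTF encoding:
'a': index 0 in ['a', 'b', 'd', 'e'] -> ['a', 'b', 'd', 'e']
'b': index 1 in ['a', 'b', 'd', 'e'] -> ['b', 'a', 'd', 'e']
'a': index 1 in ['b', 'a', 'd', 'e'] -> ['a', 'b', 'd', 'e']
'b': index 1 in ['a', 'b', 'd', 'e'] -> ['b', 'a', 'd', 'e']
'b': index 0 in ['b', 'a', 'd', 'e'] -> ['b', 'a', 'd', 'e']
'e': index 3 in ['b', 'a', 'd', 'e'] -> ['e', 'b', 'a', 'd']
'd': index 3 in ['e', 'b', 'a', 'd'] -> ['d', 'e', 'b', 'a']
'a': index 3 in ['d', 'e', 'b', 'a'] -> ['a', 'd', 'e', 'b']
'a': index 0 in ['a', 'd', 'e', 'b'] -> ['a', 'd', 'e', 'b']
'b': index 3 in ['a', 'd', 'e', 'b'] -> ['b', 'a', 'd', 'e']
'd': index 2 in ['b', 'a', 'd', 'e'] -> ['d', 'b', 'a', 'e']


Output: [0, 1, 1, 1, 0, 3, 3, 3, 0, 3, 2]


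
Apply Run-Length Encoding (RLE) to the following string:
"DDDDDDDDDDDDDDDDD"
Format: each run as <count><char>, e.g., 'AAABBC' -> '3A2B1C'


Scanning runs left to right:
  i=0: run of 'D' x 17 -> '17D'

RLE = 17D


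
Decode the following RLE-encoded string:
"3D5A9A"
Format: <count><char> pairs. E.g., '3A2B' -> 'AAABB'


Expanding each <count><char> pair:
  3D -> 'DDD'
  5A -> 'AAAAA'
  9A -> 'AAAAAAAAA'

Decoded = DDDAAAAAAAAAAAAAA


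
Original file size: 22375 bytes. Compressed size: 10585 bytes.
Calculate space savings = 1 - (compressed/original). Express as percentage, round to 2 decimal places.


ratio = compressed/original = 10585/22375 = 0.473073
savings = 1 - ratio = 1 - 0.473073 = 0.526927
as a percentage: 0.526927 * 100 = 52.69%

Space savings = 1 - 10585/22375 = 52.69%


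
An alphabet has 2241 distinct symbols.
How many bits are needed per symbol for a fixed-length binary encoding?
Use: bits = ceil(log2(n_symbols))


log2(2241) = 11.1299
Bracket: 2^11 = 2048 < 2241 <= 2^12 = 4096
So ceil(log2(2241)) = 12

bits = ceil(log2(2241)) = ceil(11.1299) = 12 bits


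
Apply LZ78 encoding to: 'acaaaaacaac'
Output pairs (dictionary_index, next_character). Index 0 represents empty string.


LZ78 encoding steps:
Dictionary: {0: ''}
Step 1: w='' (idx 0), next='a' -> output (0, 'a'), add 'a' as idx 1
Step 2: w='' (idx 0), next='c' -> output (0, 'c'), add 'c' as idx 2
Step 3: w='a' (idx 1), next='a' -> output (1, 'a'), add 'aa' as idx 3
Step 4: w='aa' (idx 3), next='a' -> output (3, 'a'), add 'aaa' as idx 4
Step 5: w='c' (idx 2), next='a' -> output (2, 'a'), add 'ca' as idx 5
Step 6: w='a' (idx 1), next='c' -> output (1, 'c'), add 'ac' as idx 6


Encoded: [(0, 'a'), (0, 'c'), (1, 'a'), (3, 'a'), (2, 'a'), (1, 'c')]


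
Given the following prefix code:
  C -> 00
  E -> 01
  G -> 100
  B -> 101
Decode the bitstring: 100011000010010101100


Decoding step by step:
Bits 100 -> G
Bits 01 -> E
Bits 100 -> G
Bits 00 -> C
Bits 100 -> G
Bits 101 -> B
Bits 01 -> E
Bits 100 -> G


Decoded message: GEGCGBEG


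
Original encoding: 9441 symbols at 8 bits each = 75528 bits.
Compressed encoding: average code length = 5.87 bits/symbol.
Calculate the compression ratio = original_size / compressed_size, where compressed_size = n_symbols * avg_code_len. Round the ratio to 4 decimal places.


original_size = n_symbols * orig_bits = 9441 * 8 = 75528 bits
compressed_size = n_symbols * avg_code_len = 9441 * 5.87 = 55418.67 bits
ratio = original_size / compressed_size = 75528 / 55418.67 = 1.3629

Compression ratio = 1.3629


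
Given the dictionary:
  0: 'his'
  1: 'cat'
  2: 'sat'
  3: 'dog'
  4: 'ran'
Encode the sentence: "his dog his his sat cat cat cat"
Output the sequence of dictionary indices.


Look up each word in the dictionary:
  'his' -> 0
  'dog' -> 3
  'his' -> 0
  'his' -> 0
  'sat' -> 2
  'cat' -> 1
  'cat' -> 1
  'cat' -> 1

Encoded: [0, 3, 0, 0, 2, 1, 1, 1]


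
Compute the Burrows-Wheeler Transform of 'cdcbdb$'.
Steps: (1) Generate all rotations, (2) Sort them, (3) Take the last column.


Rotations (sorted):
  0: $cdcbdb -> last char: b
  1: b$cdcbd -> last char: d
  2: bdb$cdc -> last char: c
  3: cbdb$cd -> last char: d
  4: cdcbdb$ -> last char: $
  5: db$cdcb -> last char: b
  6: dcbdb$c -> last char: c


BWT = bdcd$bc


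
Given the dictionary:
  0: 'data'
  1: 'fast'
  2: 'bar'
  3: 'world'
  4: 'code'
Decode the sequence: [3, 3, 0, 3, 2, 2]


Look up each index in the dictionary:
  3 -> 'world'
  3 -> 'world'
  0 -> 'data'
  3 -> 'world'
  2 -> 'bar'
  2 -> 'bar'

Decoded: "world world data world bar bar"


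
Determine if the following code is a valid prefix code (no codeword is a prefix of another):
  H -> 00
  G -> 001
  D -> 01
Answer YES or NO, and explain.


Checking each pair (does one codeword prefix another?):
  H='00' vs G='001': prefix -- VIOLATION

NO -- this is NOT a valid prefix code. H (00) is a prefix of G (001).


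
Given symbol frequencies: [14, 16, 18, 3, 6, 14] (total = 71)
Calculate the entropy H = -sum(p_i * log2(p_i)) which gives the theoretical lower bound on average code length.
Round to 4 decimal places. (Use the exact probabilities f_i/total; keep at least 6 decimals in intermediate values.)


Per-symbol terms -p_i * log2(p_i) with p_i = f_i/71:
  p = 14/71 = 0.197183: log2(p) = -2.342392, -p*log2(p) = 0.461880
  p = 16/71 = 0.225352: log2(p) = -2.149747, -p*log2(p) = 0.484450
  p = 18/71 = 0.253521: log2(p) = -1.979822, -p*log2(p) = 0.501927
  p = 3/71 = 0.042254: log2(p) = -4.564785, -p*log2(p) = 0.192878
  p = 6/71 = 0.084507: log2(p) = -3.564785, -p*log2(p) = 0.301249
  p = 14/71 = 0.197183: log2(p) = -2.342392, -p*log2(p) = 0.461880
H = 0.461880 + 0.484450 + 0.501927 + 0.192878 + 0.301249 + 0.461880 = 2.404264

H = 2.4043 bits/symbol
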